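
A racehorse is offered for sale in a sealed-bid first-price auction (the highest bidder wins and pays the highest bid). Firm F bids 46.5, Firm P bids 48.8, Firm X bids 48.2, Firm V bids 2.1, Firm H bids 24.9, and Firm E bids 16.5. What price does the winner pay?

The winner pays 48.8.

Ranking the bids: Firm P 48.8, then Firm X 48.2, then Firm F 46.5, then Firm H 24.9, then Firm E 16.5, then Firm V 2.1.
Firm P is the highest bidder, so Firm P wins.
Under the first-price rule, the price is the highest bid: 48.8.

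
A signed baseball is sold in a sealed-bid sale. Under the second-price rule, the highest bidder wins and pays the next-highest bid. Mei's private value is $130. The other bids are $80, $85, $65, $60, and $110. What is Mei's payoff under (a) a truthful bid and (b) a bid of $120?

Truthful: $20; alternative: $20.

The highest competing bid is $110.
Bidding truthfully at $130: Mei has the top bid, wins, and pays the second-highest bid $110. Payoff = $130 − $110 = $20.
Bidding $120: Mei has the top bid, wins, and pays the second-highest bid $110. Payoff = $130 − $110 = $20.
The bid only affects whether you win, not the price — here both bids land on the same side of the top rival bid, so the deviation is payoff-neutral.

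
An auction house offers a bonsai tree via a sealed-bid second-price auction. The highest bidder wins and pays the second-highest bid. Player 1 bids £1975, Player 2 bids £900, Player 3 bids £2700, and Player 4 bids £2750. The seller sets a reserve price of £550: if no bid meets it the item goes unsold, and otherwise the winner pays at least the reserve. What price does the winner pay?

Price paid: £2700.

Ranking the bids: Player 4 £2750 > Player 3 £2700 > Player 1 £1975 > Player 2 £900.
Player 4 has the highest bid, so Player 4 wins.
The second-highest bid is £2700, which exceeds the reserve, so that sets the price.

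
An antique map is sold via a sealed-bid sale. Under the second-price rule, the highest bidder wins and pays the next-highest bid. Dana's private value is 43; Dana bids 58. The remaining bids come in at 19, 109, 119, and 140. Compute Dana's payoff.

Dana's payoff: 0.

Highest competing bid: 140.
Dana's bid 58 is not the highest, so Dana loses, pays nothing, and earns zero payoff.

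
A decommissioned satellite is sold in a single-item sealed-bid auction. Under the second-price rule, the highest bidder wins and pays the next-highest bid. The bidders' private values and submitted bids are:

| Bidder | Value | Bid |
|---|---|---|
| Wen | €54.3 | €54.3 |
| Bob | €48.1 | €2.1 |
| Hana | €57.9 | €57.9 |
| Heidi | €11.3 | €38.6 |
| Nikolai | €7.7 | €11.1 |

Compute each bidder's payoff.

Ordered from highest: Hana €57.9, then Wen €54.3, then Heidi €38.6, then Nikolai €11.1, then Bob €2.1.
Hana has the top bid and wins; the price is the second-highest bid, €54.3.
Hana's payoff = €57.9 − €54.3 = €3.6. All other bidders lose, so their payoff is 0.

Wen €0.0, Bob €0.0, Hana €3.6, Heidi €0.0, Nikolai €0.0.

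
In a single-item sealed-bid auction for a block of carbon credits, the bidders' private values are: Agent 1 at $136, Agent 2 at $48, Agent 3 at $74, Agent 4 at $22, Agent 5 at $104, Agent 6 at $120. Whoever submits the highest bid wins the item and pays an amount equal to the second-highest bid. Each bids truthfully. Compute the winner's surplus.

$16

Ranking the bids: Agent 1 $136; Agent 6 $120; Agent 5 $104; Agent 3 $74; Agent 2 $48; Agent 4 $22.
Agent 1 wins with the top bid and pays the second-highest, $120.
Surplus = $136 − $120 = $16.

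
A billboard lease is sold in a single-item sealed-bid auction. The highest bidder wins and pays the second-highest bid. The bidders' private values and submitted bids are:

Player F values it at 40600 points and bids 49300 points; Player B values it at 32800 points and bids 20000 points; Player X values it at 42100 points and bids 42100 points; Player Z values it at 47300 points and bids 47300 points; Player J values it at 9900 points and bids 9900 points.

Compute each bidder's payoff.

Payoffs: Player F -6700 points, Player B 0 points, Player X 0 points, Player Z 0 points, Player J 0 points.

Ordered from highest: Player F 49300 points; Player Z 47300 points; Player X 42100 points; Player B 20000 points; Player J 9900 points.
Player F has the top bid and wins; the price is the second-highest bid, 47300 points.
Player F's payoff = 40600 points − 47300 points = -6700 points. All other bidders lose, so their payoff is 0.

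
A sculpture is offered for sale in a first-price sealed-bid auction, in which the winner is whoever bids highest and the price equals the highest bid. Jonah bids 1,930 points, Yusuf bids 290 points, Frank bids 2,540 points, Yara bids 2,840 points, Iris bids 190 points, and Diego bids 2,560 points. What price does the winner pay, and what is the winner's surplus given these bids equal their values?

The winner pays 2,840 points for a surplus of 0 points.

Sorted high to low: Yara 2,840 points, then Diego 2,560 points, then Frank 2,540 points, then Jonah 1,930 points, then Yusuf 290 points, then Iris 190 points.
Yara is the highest bidder, so Yara wins.
Under the first-price rule, the price is the highest bid: 2,840 points.
Surplus = 2,840 points − 2,840 points = 0 points.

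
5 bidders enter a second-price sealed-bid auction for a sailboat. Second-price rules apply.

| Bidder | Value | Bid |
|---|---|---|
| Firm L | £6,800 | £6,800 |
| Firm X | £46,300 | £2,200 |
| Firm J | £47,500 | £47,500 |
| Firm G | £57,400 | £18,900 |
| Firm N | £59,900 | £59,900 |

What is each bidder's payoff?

Bids in descending order: Firm N £59,900, then Firm J £47,500, then Firm G £18,900, then Firm L £6,800, then Firm X £2,200.
Firm N has the top bid and wins; the price is the second-highest bid, £47,500.
Firm N's payoff = £59,900 − £47,500 = £12,400. All other bidders lose, so their payoff is 0.

Payoffs: Firm L £0, Firm X £0, Firm J £0, Firm G £0, Firm N £12,400.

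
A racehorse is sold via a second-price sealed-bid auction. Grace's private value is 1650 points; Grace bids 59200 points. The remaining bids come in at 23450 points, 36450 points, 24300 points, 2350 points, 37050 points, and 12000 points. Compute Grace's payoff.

Highest competing bid: 37050 points.
Grace's bid 59200 points is the highest overall, so Grace wins and pays the second-highest bid, 37050 points.
Payoff = value − price = 1650 points − 37050 points = -35400 points.
Overbidding won the item at a price above value — truthful bidding would have avoided this loss.

Payoff = -35400 points.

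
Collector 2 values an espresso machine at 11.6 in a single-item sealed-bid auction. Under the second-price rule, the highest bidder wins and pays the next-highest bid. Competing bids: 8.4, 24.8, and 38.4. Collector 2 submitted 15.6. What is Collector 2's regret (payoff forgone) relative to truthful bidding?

The highest competing bid is 38.4.
Bidding truthfully at 11.6: the top bid is 38.4 (a rival), so Collector 2 loses. Payoff = 0.0.
Bidding 15.6: the top bid is 38.4 (a rival), so Collector 2 loses. Payoff = 0.0.
Regret = truthful payoff − actual payoff = 0.0 − 0.0 = 0.0.

0.0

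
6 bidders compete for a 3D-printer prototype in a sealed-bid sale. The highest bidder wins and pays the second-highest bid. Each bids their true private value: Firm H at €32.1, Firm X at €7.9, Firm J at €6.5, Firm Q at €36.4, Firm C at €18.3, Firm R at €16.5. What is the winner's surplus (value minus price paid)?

Surplus = €4.3.

Bids in descending order: Firm Q €36.4 > Firm H €32.1 > Firm C €18.3 > Firm R €16.5 > Firm X €7.9 > Firm J €6.5.
Firm Q wins with the top bid and pays the second-highest, €32.1.
Surplus = €36.4 − €32.1 = €4.3.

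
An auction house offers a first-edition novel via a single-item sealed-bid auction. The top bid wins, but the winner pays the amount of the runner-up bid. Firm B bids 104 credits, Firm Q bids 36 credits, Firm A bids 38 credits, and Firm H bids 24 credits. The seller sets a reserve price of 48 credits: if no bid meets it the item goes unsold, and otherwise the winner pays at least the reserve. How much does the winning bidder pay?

Ordered from highest: Firm B 104 credits; Firm A 38 credits; Firm Q 36 credits; Firm H 24 credits.
Firm B has the highest bid, so Firm B wins.
The second-highest bid is 38 credits, but the reserve 48 credits is higher, so the price is the reserve.

The winner pays 48 credits.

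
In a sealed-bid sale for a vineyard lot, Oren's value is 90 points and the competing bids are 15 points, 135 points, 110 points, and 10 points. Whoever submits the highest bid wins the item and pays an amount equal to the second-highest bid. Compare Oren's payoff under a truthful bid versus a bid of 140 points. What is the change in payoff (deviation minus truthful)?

-45 points

The highest competing bid is 135 points.
Bidding truthfully at 90 points: the top bid is 135 points (a rival), so Oren loses. Payoff = 0 points.
Bidding 140 points: Oren has the top bid, wins, and pays the second-highest bid 135 points. Payoff = 90 points − 135 points = -45 points.
Change = -45 points − 0 points = -45 points.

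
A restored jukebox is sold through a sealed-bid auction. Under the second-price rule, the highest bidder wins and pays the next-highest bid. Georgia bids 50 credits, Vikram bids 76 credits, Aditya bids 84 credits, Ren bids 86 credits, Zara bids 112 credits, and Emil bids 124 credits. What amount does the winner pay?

Ordered from highest: Emil 124 credits > Zara 112 credits > Ren 86 credits > Aditya 84 credits > Vikram 76 credits > Georgia 50 credits.
Emil has the highest bid, so Emil wins.
The second-highest bid is 112 credits, so that is what Emil pays.

Price paid: 112 credits.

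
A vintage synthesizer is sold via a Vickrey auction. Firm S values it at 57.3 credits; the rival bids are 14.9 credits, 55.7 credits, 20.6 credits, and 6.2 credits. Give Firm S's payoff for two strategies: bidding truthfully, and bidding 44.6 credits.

Truthful: 1.6 credits; alternative: 0.0 credits.

The highest competing bid is 55.7 credits.
Bidding truthfully at 57.3 credits: Firm S has the top bid, wins, and pays the second-highest bid 55.7 credits. Payoff = 57.3 credits − 55.7 credits = 1.6 credits.
Bidding 44.6 credits: the top bid is 55.7 credits (a rival), so Firm S loses. Payoff = 0.0 credits.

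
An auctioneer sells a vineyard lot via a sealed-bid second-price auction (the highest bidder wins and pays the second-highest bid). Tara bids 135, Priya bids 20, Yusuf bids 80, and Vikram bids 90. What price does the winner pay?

Sorted high to low: Tara 135 > Vikram 90 > Yusuf 80 > Priya 20.
Tara is the highest bidder, so Tara wins.
Under the second-price rule, the price is the second-highest bid: 90.

90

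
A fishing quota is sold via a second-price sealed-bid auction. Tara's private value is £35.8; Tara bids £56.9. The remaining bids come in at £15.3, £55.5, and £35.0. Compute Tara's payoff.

Highest competing bid: £55.5.
Tara's bid £56.9 is the highest overall, so Tara wins and pays the second-highest bid, £55.5.
Payoff = value − price = £35.8 − £55.5 = -£19.7.
Overbidding won the item at a price above value — truthful bidding would have avoided this loss.

Payoff = -£19.7.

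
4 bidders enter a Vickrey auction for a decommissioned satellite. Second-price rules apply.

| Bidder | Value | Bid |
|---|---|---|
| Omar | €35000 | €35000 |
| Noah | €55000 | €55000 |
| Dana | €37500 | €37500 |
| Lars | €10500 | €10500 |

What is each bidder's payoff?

Ordered from highest: Noah €55000; Dana €37500; Omar €35000; Lars €10500.
Noah has the top bid and wins; the price is the second-highest bid, €37500.
Noah's payoff = €55000 − €37500 = €17500. All other bidders lose, so their payoff is 0.

Omar €0, Noah €17500, Dana €0, Lars €0.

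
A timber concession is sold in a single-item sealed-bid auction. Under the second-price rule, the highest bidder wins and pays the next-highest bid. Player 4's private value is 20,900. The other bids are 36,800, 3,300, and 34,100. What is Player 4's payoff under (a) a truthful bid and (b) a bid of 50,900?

The highest competing bid is 36,800.
Bidding truthfully at 20,900: the top bid is 36,800 (a rival), so Player 4 loses. Payoff = 0.
Bidding 50,900: Player 4 has the top bid, wins, and pays the second-highest bid 36,800. Payoff = 20,900 − 36,800 = -15,900.

(a) 0  (b) -15,900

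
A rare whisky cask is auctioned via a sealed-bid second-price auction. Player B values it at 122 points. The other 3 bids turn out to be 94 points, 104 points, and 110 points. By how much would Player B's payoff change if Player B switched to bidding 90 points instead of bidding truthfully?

The highest competing bid is 110 points.
Bidding truthfully at 122 points: Player B has the top bid, wins, and pays the second-highest bid 110 points. Payoff = 122 points − 110 points = 12 points.
Bidding 90 points: the top bid is 110 points (a rival), so Player B loses. Payoff = 0 points.
Change = 0 points − 12 points = -12 points.
This is the dominant-strategy logic: truthful bidding weakly beats any alternative.

Payoff change: -12 points.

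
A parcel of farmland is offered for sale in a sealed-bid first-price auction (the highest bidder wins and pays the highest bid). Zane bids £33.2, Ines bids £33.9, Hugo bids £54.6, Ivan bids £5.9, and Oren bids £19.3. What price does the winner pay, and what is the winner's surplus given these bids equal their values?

Ordered from highest: Hugo £54.6 > Ines £33.9 > Zane £33.2 > Oren £19.3 > Ivan £5.9.
Hugo is the highest bidder, so Hugo wins.
Under the first-price rule, the price is the highest bid: £54.6.
Surplus = £54.6 − £54.6 = £0.0.

Price £54.6; surplus £0.0.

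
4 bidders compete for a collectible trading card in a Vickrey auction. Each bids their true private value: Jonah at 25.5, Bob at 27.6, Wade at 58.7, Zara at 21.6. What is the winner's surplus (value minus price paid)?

31.1

Bids in descending order: Wade 58.7, then Bob 27.6, then Jonah 25.5, then Zara 21.6.
Wade wins with the top bid and pays the second-highest, 27.6.
Surplus = 58.7 − 27.6 = 31.1.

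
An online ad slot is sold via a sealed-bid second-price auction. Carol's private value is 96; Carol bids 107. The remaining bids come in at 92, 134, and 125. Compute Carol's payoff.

Carol's payoff: 0.

Highest competing bid: 134.
Carol's bid 107 is not the highest, so Carol loses, pays nothing, and earns zero payoff.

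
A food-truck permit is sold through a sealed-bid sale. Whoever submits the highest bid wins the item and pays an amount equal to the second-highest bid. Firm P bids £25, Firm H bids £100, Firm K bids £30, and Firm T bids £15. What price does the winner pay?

Price paid: £30.

Sorted high to low: Firm H £100 > Firm K £30 > Firm P £25 > Firm T £15.
Firm H has the highest bid, so Firm H wins.
The second-highest bid is £30, so that is what Firm H pays.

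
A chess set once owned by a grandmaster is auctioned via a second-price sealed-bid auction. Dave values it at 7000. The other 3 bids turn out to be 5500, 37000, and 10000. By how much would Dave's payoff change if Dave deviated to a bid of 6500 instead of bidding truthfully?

Payoff change: 0.

The highest competing bid is 37000.
Bidding truthfully at 7000: the top bid is 37000 (a rival), so Dave loses. Payoff = 0.
Bidding 6500: the top bid is 37000 (a rival), so Dave loses. Payoff = 0.
Change = 0 − 0 = 0.
The bid only affects whether you win, not the price — here both bids land on the same side of the top rival bid, so the deviation is payoff-neutral.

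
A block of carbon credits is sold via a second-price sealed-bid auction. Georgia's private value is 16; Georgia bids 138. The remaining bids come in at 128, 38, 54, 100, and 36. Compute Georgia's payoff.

-112

Highest competing bid: 128.
Georgia's bid 138 is the highest overall, so Georgia wins and pays the second-highest bid, 128.
Payoff = value − price = 16 − 128 = -112.
Overbidding won the item at a price above value — truthful bidding would have avoided this loss.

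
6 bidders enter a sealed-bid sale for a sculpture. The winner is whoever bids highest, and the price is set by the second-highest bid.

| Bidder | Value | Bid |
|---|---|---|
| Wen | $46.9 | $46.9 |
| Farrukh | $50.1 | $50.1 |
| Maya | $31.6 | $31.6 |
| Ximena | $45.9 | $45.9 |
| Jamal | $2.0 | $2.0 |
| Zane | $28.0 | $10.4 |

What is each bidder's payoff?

Bids in descending order: Farrukh $50.1 > Wen $46.9 > Ximena $45.9 > Maya $31.6 > Zane $10.4 > Jamal $2.0.
Farrukh has the top bid and wins; the price is the second-highest bid, $46.9.
Farrukh's payoff = $50.1 − $46.9 = $3.2. All other bidders lose, so their payoff is 0.

Wen $0.0, Farrukh $3.2, Maya $0.0, Ximena $0.0, Jamal $0.0, Zane $0.0.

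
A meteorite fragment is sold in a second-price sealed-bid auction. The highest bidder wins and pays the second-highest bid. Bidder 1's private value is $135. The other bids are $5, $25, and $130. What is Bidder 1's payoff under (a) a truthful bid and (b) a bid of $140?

(a) $5  (b) $5

The highest competing bid is $130.
Bidding truthfully at $135: Bidder 1 has the top bid, wins, and pays the second-highest bid $130. Payoff = $135 − $130 = $5.
Bidding $140: Bidder 1 has the top bid, wins, and pays the second-highest bid $130. Payoff = $135 − $130 = $5.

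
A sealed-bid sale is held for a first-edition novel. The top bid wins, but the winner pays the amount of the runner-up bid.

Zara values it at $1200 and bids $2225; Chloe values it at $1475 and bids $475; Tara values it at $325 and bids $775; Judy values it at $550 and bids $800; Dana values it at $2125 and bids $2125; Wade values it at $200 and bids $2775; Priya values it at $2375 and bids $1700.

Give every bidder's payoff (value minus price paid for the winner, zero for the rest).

Bids in descending order: Wade $2775; Zara $2225; Dana $2125; Priya $1700; Judy $800; Tara $775; Chloe $475.
Wade has the top bid and wins; the price is the second-highest bid, $2225.
Wade's payoff = $200 − $2225 = -$2025. All other bidders lose, so their payoff is 0.

Payoffs: Zara $0, Chloe $0, Tara $0, Judy $0, Dana $0, Wade -$2025, Priya $0.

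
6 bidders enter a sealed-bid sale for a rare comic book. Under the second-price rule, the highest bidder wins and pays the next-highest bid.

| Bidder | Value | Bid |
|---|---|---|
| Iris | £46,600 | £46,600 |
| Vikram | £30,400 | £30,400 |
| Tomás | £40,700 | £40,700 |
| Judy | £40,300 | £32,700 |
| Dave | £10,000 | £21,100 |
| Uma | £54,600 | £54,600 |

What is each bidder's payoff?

Ordered from highest: Uma £54,600 > Iris £46,600 > Tomás £40,700 > Judy £32,700 > Vikram £30,400 > Dave £21,100.
Uma has the top bid and wins; the price is the second-highest bid, £46,600.
Uma's payoff = £54,600 − £46,600 = £8,000. All other bidders lose, so their payoff is 0.

Payoffs: Iris £0, Vikram £0, Tomás £0, Judy £0, Dave £0, Uma £8,000.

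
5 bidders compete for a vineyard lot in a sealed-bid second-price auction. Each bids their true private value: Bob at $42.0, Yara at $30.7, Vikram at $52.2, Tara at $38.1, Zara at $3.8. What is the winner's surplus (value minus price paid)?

Ranking the bids: Vikram $52.2, then Bob $42.0, then Tara $38.1, then Yara $30.7, then Zara $3.8.
Vikram wins with the top bid and pays the second-highest, $42.0.
Surplus = $52.2 − $42.0 = $10.2.

Winner's surplus: $10.2.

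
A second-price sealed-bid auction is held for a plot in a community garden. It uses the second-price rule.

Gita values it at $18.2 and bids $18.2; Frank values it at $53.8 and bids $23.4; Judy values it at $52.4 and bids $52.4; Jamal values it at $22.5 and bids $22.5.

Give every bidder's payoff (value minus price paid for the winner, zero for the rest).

Payoffs: Gita $0.0, Frank $0.0, Judy $29.0, Jamal $0.0.

Bids in descending order: Judy $52.4, then Frank $23.4, then Jamal $22.5, then Gita $18.2.
Judy has the top bid and wins; the price is the second-highest bid, $23.4.
Judy's payoff = $52.4 − $23.4 = $29.0. All other bidders lose, so their payoff is 0.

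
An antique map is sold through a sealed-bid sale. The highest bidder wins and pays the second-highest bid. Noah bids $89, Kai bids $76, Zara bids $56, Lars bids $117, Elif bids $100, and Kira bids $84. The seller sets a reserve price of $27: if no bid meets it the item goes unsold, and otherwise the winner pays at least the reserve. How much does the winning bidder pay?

Ranking the bids: Lars $117 > Elif $100 > Noah $89 > Kira $84 > Kai $76 > Zara $56.
Lars has the highest bid, so Lars wins.
The second-highest bid is $100, which exceeds the reserve, so that sets the price.

Price paid: $100.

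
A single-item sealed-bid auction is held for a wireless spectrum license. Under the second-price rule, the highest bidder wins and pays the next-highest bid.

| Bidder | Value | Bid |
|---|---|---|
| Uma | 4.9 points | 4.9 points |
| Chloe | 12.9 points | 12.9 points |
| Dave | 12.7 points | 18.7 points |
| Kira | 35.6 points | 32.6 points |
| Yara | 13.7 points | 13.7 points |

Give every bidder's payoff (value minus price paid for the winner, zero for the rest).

Payoffs: Uma 0.0 points, Chloe 0.0 points, Dave 0.0 points, Kira 16.9 points, Yara 0.0 points.

Ordered from highest: Kira 32.6 points; Dave 18.7 points; Yara 13.7 points; Chloe 12.9 points; Uma 4.9 points.
Kira has the top bid and wins; the price is the second-highest bid, 18.7 points.
Kira's payoff = 35.6 points − 18.7 points = 16.9 points. All other bidders lose, so their payoff is 0.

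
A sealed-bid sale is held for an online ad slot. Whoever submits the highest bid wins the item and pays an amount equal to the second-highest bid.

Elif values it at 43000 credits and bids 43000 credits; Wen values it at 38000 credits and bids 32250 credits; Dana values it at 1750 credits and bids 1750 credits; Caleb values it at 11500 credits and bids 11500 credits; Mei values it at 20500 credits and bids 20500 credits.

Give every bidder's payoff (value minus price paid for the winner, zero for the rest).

Ranking the bids: Elif 43000 credits; Wen 32250 credits; Mei 20500 credits; Caleb 11500 credits; Dana 1750 credits.
Elif has the top bid and wins; the price is the second-highest bid, 32250 credits.
Elif's payoff = 43000 credits − 32250 credits = 10750 credits. All other bidders lose, so their payoff is 0.

Elif 10750 credits, Wen 0 credits, Dana 0 credits, Caleb 0 credits, Mei 0 credits.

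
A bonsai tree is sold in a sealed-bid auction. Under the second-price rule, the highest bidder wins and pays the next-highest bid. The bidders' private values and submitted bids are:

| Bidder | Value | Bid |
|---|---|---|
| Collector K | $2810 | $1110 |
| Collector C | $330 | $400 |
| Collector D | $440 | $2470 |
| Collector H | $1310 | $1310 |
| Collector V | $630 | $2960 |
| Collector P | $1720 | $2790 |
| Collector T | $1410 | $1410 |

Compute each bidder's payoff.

Payoffs: Collector K $0, Collector C $0, Collector D $0, Collector H $0, Collector V -$2160, Collector P $0, Collector T $0.

Ranking the bids: Collector V $2960 > Collector P $2790 > Collector D $2470 > Collector T $1410 > Collector H $1310 > Collector K $1110 > Collector C $400.
Collector V has the top bid and wins; the price is the second-highest bid, $2790.
Collector V's payoff = $630 − $2790 = -$2160. All other bidders lose, so their payoff is 0.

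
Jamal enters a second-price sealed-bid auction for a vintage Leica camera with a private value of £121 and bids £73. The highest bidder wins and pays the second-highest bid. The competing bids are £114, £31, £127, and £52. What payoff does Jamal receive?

Highest competing bid: £127.
Jamal's bid £73 is not the highest, so Jamal loses, pays nothing, and earns zero payoff.

Jamal's payoff: £0.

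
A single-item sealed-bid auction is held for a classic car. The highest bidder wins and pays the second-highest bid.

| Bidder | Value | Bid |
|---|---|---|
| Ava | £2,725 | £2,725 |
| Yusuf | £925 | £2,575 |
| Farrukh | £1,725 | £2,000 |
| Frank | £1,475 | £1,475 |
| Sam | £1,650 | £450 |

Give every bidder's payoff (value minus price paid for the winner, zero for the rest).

Payoffs: Ava £150, Yusuf £0, Farrukh £0, Frank £0, Sam £0.

Ordered from highest: Ava £2,725, then Yusuf £2,575, then Farrukh £2,000, then Frank £1,475, then Sam £450.
Ava has the top bid and wins; the price is the second-highest bid, £2,575.
Ava's payoff = £2,725 − £2,575 = £150. All other bidders lose, so their payoff is 0.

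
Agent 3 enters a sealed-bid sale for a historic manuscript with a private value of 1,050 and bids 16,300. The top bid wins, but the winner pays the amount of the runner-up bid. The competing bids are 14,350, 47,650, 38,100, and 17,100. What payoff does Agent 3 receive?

Payoff = 0.

Highest competing bid: 47,650.
Agent 3's bid 16,300 is not the highest, so Agent 3 loses, pays nothing, and earns zero payoff.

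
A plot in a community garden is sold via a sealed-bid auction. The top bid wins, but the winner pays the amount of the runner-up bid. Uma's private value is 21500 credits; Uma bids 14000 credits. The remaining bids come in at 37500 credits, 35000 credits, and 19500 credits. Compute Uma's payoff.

0 credits

Highest competing bid: 37500 credits.
Uma's bid 14000 credits is not the highest, so Uma loses, pays nothing, and earns zero payoff.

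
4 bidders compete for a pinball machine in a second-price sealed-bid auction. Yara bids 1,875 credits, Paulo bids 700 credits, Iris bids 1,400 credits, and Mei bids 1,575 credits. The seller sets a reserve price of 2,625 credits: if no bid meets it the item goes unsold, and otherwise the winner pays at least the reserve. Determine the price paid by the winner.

Sorted high to low: Yara 1,875 credits, then Mei 1,575 credits, then Iris 1,400 credits, then Paulo 700 credits.
The top bid 1,875 credits is below the reserve 2,625 credits, so the item goes unsold and nothing is paid.

unsold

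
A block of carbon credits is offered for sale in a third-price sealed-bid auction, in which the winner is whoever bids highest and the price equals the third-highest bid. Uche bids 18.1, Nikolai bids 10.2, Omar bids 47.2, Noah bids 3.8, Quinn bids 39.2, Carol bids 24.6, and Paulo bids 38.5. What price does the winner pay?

The winner pays 38.5.

Ordered from highest: Omar 47.2; Quinn 39.2; Paulo 38.5; Carol 24.6; Uche 18.1; Nikolai 10.2; Noah 3.8.
Omar is the highest bidder, so Omar wins.
Under the third-price rule, the price is the third-highest bid: 38.5.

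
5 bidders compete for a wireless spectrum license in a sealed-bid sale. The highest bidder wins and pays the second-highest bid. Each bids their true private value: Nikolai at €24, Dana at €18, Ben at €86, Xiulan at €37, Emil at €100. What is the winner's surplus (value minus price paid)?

€14

Sorted high to low: Emil €100, then Ben €86, then Xiulan €37, then Nikolai €24, then Dana €18.
Emil wins with the top bid and pays the second-highest, €86.
Surplus = €100 − €86 = €14.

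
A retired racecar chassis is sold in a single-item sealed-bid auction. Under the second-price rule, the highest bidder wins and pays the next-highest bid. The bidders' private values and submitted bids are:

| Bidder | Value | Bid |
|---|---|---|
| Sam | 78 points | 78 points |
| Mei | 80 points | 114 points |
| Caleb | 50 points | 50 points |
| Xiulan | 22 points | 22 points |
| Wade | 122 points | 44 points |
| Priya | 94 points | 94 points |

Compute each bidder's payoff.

Ordered from highest: Mei 114 points; Priya 94 points; Sam 78 points; Caleb 50 points; Wade 44 points; Xiulan 22 points.
Mei has the top bid and wins; the price is the second-highest bid, 94 points.
Mei's payoff = 80 points − 94 points = -14 points. All other bidders lose, so their payoff is 0.

Sam 0 points, Mei -14 points, Caleb 0 points, Xiulan 0 points, Wade 0 points, Priya 0 points.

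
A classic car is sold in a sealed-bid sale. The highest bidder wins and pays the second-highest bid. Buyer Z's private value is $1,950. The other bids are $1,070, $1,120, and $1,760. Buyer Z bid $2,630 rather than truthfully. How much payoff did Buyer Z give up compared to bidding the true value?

Payoff forgone: $0.

The highest competing bid is $1,760.
Bidding truthfully at $1,950: Buyer Z has the top bid, wins, and pays the second-highest bid $1,760. Payoff = $1,950 − $1,760 = $190.
Bidding $2,630: Buyer Z has the top bid, wins, and pays the second-highest bid $1,760. Payoff = $1,950 − $1,760 = $190.
Regret = truthful payoff − actual payoff = $190 − $190 = $0.
The bid only affects whether you win, not the price — here both bids land on the same side of the top rival bid, so the deviation is payoff-neutral.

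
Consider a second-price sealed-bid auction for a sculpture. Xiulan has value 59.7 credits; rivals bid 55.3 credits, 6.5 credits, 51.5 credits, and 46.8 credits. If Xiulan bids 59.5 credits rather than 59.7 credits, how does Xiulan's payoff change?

The highest competing bid is 55.3 credits.
Bidding truthfully at 59.7 credits: Xiulan has the top bid, wins, and pays the second-highest bid 55.3 credits. Payoff = 59.7 credits − 55.3 credits = 4.4 credits.
Bidding 59.5 credits: Xiulan has the top bid, wins, and pays the second-highest bid 55.3 credits. Payoff = 59.7 credits − 55.3 credits = 4.4 credits.
Change = 4.4 credits − 4.4 credits = 0.0 credits.
The bid only affects whether you win, not the price — here both bids land on the same side of the top rival bid, so the deviation is payoff-neutral.

Change in payoff: 0.0 credits.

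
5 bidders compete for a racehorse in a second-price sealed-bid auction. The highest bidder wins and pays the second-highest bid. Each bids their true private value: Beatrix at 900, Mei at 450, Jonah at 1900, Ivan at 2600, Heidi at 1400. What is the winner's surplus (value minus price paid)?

Bids in descending order: Ivan 2600; Jonah 1900; Heidi 1400; Beatrix 900; Mei 450.
Ivan wins with the top bid and pays the second-highest, 1900.
Surplus = 2600 − 1900 = 700.

Surplus = 700.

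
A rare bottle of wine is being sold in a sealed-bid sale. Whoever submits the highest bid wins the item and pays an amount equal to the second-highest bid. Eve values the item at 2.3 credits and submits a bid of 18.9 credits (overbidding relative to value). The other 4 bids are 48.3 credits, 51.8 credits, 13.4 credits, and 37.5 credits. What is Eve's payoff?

Eve's payoff: 0.0 credits.

Highest competing bid: 51.8 credits.
Eve's bid 18.9 credits is not the highest, so Eve loses, pays nothing, and earns zero payoff.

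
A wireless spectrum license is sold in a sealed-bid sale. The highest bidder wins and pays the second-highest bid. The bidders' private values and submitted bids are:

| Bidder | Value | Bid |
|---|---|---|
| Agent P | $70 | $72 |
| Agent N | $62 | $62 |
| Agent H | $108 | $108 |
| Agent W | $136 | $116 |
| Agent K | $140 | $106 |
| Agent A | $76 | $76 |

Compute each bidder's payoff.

Ranking the bids: Agent W $116; Agent H $108; Agent K $106; Agent A $76; Agent P $72; Agent N $62.
Agent W has the top bid and wins; the price is the second-highest bid, $108.
Agent W's payoff = $136 − $108 = $28. All other bidders lose, so their payoff is 0.

Payoffs: Agent P $0, Agent N $0, Agent H $0, Agent W $28, Agent K $0, Agent A $0.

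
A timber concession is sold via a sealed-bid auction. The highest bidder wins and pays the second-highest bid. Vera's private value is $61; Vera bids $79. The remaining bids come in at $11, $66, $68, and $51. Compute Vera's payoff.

Highest competing bid: $68.
Vera's bid $79 is the highest overall, so Vera wins and pays the second-highest bid, $68.
Payoff = value − price = $61 − $68 = -$7.

Payoff = -$7.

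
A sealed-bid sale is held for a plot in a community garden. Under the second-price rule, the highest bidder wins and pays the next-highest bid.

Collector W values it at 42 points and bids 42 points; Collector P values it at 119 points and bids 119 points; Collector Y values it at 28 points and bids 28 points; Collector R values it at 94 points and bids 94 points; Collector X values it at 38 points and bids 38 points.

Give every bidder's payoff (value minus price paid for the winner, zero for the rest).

Ordered from highest: Collector P 119 points > Collector R 94 points > Collector W 42 points > Collector X 38 points > Collector Y 28 points.
Collector P has the top bid and wins; the price is the second-highest bid, 94 points.
Collector P's payoff = 119 points − 94 points = 25 points. All other bidders lose, so their payoff is 0.

Payoffs: Collector W 0 points, Collector P 25 points, Collector Y 0 points, Collector R 0 points, Collector X 0 points.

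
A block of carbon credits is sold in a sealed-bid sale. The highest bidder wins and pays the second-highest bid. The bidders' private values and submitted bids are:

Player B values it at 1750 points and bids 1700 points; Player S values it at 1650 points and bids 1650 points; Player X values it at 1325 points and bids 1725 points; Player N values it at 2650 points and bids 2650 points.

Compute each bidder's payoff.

Bids in descending order: Player N 2650 points, then Player X 1725 points, then Player B 1700 points, then Player S 1650 points.
Player N has the top bid and wins; the price is the second-highest bid, 1725 points.
Player N's payoff = 2650 points − 1725 points = 925 points. All other bidders lose, so their payoff is 0.

Player B 0 points, Player S 0 points, Player X 0 points, Player N 925 points.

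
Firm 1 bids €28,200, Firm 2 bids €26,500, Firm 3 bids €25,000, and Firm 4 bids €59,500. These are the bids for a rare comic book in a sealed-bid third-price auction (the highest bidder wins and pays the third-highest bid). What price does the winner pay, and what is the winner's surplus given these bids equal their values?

Price €26,500; surplus €33,000.

Ordered from highest: Firm 4 €59,500 > Firm 1 €28,200 > Firm 2 €26,500 > Firm 3 €25,000.
Firm 4 is the highest bidder, so Firm 4 wins.
Under the third-price rule, the price is the third-highest bid: €26,500.
Surplus = €59,500 − €26,500 = €33,000.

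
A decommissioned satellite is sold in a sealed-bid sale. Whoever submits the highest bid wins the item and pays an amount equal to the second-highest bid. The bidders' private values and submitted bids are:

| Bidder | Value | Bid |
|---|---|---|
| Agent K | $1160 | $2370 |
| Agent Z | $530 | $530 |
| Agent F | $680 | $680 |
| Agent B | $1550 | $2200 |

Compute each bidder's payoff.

Payoffs: Agent K -$1040, Agent Z $0, Agent F $0, Agent B $0.

Sorted high to low: Agent K $2370 > Agent B $2200 > Agent F $680 > Agent Z $530.
Agent K has the top bid and wins; the price is the second-highest bid, $2200.
Agent K's payoff = $1160 − $2200 = -$1040. All other bidders lose, so their payoff is 0.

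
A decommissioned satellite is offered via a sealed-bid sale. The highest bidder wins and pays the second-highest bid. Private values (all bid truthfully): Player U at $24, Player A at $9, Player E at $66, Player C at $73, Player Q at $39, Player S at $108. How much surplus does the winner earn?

Ordered from highest: Player S $108; Player C $73; Player E $66; Player Q $39; Player U $24; Player A $9.
Player S wins with the top bid and pays the second-highest, $73.
Surplus = $108 − $73 = $35.

$35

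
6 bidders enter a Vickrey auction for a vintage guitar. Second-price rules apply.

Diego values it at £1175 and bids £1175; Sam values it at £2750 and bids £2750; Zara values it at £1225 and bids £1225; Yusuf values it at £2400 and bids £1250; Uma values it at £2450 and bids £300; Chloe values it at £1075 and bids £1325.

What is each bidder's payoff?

Diego £0, Sam £1425, Zara £0, Yusuf £0, Uma £0, Chloe £0.

Sorted high to low: Sam £2750; Chloe £1325; Yusuf £1250; Zara £1225; Diego £1175; Uma £300.
Sam has the top bid and wins; the price is the second-highest bid, £1325.
Sam's payoff = £2750 − £1325 = £1425. All other bidders lose, so their payoff is 0.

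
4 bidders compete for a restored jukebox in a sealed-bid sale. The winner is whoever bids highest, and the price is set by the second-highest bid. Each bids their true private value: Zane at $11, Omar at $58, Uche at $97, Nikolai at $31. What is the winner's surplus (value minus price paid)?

Surplus = $39.

Bids in descending order: Uche $97; Omar $58; Nikolai $31; Zane $11.
Uche wins with the top bid and pays the second-highest, $58.
Surplus = $97 − $58 = $39.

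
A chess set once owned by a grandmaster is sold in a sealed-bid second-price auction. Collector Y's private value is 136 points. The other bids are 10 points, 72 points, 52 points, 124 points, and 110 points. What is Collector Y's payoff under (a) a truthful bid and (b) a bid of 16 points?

(a) 12 points  (b) 0 points

The highest competing bid is 124 points.
Bidding truthfully at 136 points: Collector Y has the top bid, wins, and pays the second-highest bid 124 points. Payoff = 136 points − 124 points = 12 points.
Bidding 16 points: the top bid is 124 points (a rival), so Collector Y loses. Payoff = 0 points.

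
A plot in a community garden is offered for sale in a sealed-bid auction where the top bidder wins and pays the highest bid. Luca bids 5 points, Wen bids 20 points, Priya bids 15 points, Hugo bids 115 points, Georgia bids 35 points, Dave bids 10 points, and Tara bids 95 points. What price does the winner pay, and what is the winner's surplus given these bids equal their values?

The winner pays 115 points for a surplus of 0 points.

Sorted high to low: Hugo 115 points > Tara 95 points > Georgia 35 points > Wen 20 points > Priya 15 points > Dave 10 points > Luca 5 points.
Hugo is the highest bidder, so Hugo wins.
Under the first-price rule, the price is the highest bid: 115 points.
Surplus = 115 points − 115 points = 0 points.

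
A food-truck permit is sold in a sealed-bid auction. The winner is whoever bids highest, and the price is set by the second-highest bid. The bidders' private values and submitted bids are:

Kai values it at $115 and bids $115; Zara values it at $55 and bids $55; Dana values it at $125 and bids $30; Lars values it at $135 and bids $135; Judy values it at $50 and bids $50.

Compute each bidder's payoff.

Ordered from highest: Lars $135 > Kai $115 > Zara $55 > Judy $50 > Dana $30.
Lars has the top bid and wins; the price is the second-highest bid, $115.
Lars's payoff = $135 − $115 = $20. All other bidders lose, so their payoff is 0.

Payoffs: Kai $0, Zara $0, Dana $0, Lars $20, Judy $0.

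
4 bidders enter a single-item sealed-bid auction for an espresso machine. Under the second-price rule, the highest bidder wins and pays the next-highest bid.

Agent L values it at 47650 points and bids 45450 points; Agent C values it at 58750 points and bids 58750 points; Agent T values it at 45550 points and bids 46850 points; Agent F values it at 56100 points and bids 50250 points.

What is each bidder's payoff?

Payoffs: Agent L 0 points, Agent C 8500 points, Agent T 0 points, Agent F 0 points.

Ordered from highest: Agent C 58750 points; Agent F 50250 points; Agent T 46850 points; Agent L 45450 points.
Agent C has the top bid and wins; the price is the second-highest bid, 50250 points.
Agent C's payoff = 58750 points − 50250 points = 8500 points. All other bidders lose, so their payoff is 0.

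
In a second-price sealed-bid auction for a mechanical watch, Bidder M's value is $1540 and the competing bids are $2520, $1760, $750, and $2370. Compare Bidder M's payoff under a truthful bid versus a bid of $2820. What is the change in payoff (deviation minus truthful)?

Payoff change: -$980.

The highest competing bid is $2520.
Bidding truthfully at $1540: the top bid is $2520 (a rival), so Bidder M loses. Payoff = $0.
Bidding $2820: Bidder M has the top bid, wins, and pays the second-highest bid $2520. Payoff = $1540 − $2520 = -$980.
Change = -$980 − $0 = -$980.
Deviating from a truthful bid can only lose payoff in a second-price auction — never gain.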